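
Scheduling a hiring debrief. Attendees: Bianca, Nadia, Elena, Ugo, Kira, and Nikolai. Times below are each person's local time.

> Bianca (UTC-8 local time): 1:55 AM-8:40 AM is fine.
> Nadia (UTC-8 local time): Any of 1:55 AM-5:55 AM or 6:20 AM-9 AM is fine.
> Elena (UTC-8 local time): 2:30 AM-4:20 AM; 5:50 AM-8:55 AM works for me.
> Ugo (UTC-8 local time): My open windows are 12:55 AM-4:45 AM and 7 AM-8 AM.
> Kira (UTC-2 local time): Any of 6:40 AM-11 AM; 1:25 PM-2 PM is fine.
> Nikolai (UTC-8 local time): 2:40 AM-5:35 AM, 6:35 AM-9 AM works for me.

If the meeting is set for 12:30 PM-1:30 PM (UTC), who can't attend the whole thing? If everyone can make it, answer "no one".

Bianca in UTC: 09:55-16:40 (add 8h to convert from UTC-8).
Nadia in UTC: 09:55-13:55, 14:20-17:00 (add 8h to convert from UTC-8).
Elena in UTC: 10:30-12:20, 13:50-16:55 (add 8h to convert from UTC-8).
Ugo in UTC: 08:55-12:45, 15:00-16:00 (add 8h to convert from UTC-8).
Kira in UTC: 08:40-13:00, 15:25-16:00 (add 2h to convert from UTC-2).
Nikolai in UTC: 10:40-13:35, 14:35-17:00 (add 8h to convert from UTC-8).
Bianca: free for 12:30-13:30. Nadia: free for 12:30-13:30. Elena: not fully free for 12:30-13:30. Ugo: not fully free for 12:30-13:30. Kira: not fully free for 12:30-13:30. Nikolai: free for 12:30-13:30.

Elena, Kira, Ugo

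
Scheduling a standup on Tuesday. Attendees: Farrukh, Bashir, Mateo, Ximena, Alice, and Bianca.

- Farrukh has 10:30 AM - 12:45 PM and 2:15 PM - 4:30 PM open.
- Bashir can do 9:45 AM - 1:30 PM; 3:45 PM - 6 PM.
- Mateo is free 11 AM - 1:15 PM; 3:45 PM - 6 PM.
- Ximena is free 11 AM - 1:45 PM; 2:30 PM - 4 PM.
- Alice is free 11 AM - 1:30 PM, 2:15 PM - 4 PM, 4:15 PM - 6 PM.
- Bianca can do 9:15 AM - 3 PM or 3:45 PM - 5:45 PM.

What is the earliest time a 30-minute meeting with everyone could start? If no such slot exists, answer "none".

11:00

Farrukh ∩ Bashir: 10:30-12:45, 15:45-16:30.
Farrukh ∩ Bashir ∩ Mateo: 11:00-12:45, 15:45-16:30.
Farrukh ∩ Bashir ∩ Mateo ∩ Ximena: 11:00-12:45, 15:45-16:00.
Farrukh ∩ Bashir ∩ Mateo ∩ Ximena ∩ Alice: 11:00-12:45, 15:45-16:00.
Farrukh ∩ Bashir ∩ Mateo ∩ Ximena ∩ Alice ∩ Bianca: 11:00-12:45, 15:45-16:00.
Those are the intersection windows.
The first common window of at least 30 minutes is 11:00-12:45, so the earliest start is 11:00.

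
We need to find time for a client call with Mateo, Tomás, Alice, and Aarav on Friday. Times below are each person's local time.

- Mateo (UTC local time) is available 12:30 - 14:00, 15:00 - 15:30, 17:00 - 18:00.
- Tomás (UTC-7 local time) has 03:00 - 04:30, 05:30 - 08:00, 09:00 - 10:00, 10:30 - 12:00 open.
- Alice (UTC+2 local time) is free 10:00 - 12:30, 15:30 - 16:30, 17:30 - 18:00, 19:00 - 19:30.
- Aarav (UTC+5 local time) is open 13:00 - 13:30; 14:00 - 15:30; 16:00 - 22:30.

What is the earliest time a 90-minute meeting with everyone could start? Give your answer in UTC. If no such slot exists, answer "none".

Mateo in UTC: 12:30-14:00, 15:00-15:30, 17:00-18:00.
Tomás in UTC: 10:00-11:30, 12:30-15:00, 16:00-17:00, 17:30-19:00 (add 7h to convert from UTC-7).
Alice in UTC: 08:00-10:30, 13:30-14:30, 15:30-16:00, 17:00-17:30 (subtract 2h to convert from UTC+2).
Aarav in UTC: 08:00-08:30, 09:00-10:30, 11:00-17:30 (subtract 5h to convert from UTC+5).
Mateo ∩ Tomás: 12:30-14:00, 17:30-18:00.
Mateo ∩ Tomás ∩ Alice: 13:30-14:00.
Mateo ∩ Tomás ∩ Alice ∩ Aarav: 13:30-14:00.
Those are the intersection windows.
No common window is at least 90 minutes long.

none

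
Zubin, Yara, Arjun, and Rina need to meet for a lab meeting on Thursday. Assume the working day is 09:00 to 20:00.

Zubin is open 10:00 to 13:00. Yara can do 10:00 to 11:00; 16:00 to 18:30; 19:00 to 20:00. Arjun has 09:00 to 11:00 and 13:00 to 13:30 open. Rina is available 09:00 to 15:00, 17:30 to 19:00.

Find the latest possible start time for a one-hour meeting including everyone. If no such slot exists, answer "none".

Zubin ∩ Yara: 10:00-11:00.
Zubin ∩ Yara ∩ Arjun: 10:00-11:00.
Zubin ∩ Yara ∩ Arjun ∩ Rina: 10:00-11:00.
So the common availability across everyone is 10:00-11:00.
The last common window of at least 60 minutes is 10:00-11:00; a 60-minute meeting can start as late as 10:00 and still end by 11:00.

10:00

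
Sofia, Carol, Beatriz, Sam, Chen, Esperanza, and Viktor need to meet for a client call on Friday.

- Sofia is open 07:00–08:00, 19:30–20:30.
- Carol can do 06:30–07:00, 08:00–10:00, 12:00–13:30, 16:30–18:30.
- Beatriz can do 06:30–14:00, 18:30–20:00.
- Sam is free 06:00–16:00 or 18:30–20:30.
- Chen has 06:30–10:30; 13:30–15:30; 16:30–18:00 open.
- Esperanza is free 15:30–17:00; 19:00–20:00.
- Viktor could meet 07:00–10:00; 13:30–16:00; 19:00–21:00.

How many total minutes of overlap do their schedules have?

0

Sofia ∩ Carol: ∅.
Sofia ∩ Carol ∩ Beatriz: ∅.
Sofia ∩ Carol ∩ Beatriz ∩ Sam: ∅.
Sofia ∩ Carol ∩ Beatriz ∩ Sam ∩ Chen: ∅.
Sofia ∩ Carol ∩ Beatriz ∩ Sam ∩ Chen ∩ Esperanza: ∅.
Sofia ∩ Carol ∩ Beatriz ∩ Sam ∩ Chen ∩ Esperanza ∩ Viktor: ∅.
There is no time when everyone is free.
There is no common window, so the total is 0 minutes.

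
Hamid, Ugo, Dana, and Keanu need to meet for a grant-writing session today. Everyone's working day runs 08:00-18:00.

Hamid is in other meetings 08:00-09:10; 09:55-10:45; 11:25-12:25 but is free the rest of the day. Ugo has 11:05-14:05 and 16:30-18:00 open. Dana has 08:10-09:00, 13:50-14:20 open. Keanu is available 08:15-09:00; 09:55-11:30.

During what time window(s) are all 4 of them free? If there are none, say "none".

none

Hamid free: 09:10-09:55, 10:45-11:25, 12:25-18:00 (invert busy blocks within the working day).
Ugo free: 11:05-14:05, 16:30-18:00.
Dana free: 08:10-09:00, 13:50-14:20.
Keanu free: 08:15-09:00, 09:55-11:30.
Hamid ∩ Ugo: 11:05-11:25, 12:25-14:05, 16:30-18:00.
Hamid ∩ Ugo ∩ Dana: 13:50-14:05.
Hamid ∩ Ugo ∩ Dana ∩ Keanu: ∅.
There is no time when everyone is free.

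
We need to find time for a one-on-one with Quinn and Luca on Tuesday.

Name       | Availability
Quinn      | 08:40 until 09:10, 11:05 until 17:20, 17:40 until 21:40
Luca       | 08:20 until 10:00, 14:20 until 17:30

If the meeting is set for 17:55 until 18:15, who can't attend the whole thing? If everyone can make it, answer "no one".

Quinn: free for 17:55-18:15. Luca: not fully free for 17:55-18:15.

Luca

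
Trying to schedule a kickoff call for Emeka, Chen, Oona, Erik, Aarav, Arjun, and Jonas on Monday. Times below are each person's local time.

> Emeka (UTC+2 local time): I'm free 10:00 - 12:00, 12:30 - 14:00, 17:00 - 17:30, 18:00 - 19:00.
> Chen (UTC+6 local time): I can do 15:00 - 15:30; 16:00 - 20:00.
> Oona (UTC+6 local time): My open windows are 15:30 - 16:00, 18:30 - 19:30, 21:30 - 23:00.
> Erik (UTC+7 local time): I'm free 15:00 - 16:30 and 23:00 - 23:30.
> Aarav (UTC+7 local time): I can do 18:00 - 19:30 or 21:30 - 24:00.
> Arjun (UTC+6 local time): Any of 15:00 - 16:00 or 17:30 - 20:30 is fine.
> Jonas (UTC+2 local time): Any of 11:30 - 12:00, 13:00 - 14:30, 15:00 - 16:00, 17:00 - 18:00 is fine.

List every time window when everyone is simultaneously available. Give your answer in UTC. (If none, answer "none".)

Emeka in UTC: 08:00-10:00, 10:30-12:00, 15:00-15:30, 16:00-17:00 (subtract 2h to convert from UTC+2).
Chen in UTC: 09:00-09:30, 10:00-14:00 (subtract 6h to convert from UTC+6).
Oona in UTC: 09:30-10:00, 12:30-13:30, 15:30-17:00 (subtract 6h to convert from UTC+6).
Erik in UTC: 08:00-09:30, 16:00-16:30 (subtract 7h to convert from UTC+7).
Aarav in UTC: 11:00-12:30, 14:30-17:00 (subtract 7h to convert from UTC+7).
Arjun in UTC: 09:00-10:00, 11:30-14:30 (subtract 6h to convert from UTC+6).
Jonas in UTC: 09:30-10:00, 11:00-12:30, 13:00-14:00, 15:00-16:00 (subtract 2h to convert from UTC+2).
Emeka ∩ Chen: 09:00-09:30, 10:30-12:00.
Emeka ∩ Chen ∩ Oona: ∅.
Emeka ∩ Chen ∩ Oona ∩ Erik: ∅.
Emeka ∩ Chen ∩ Oona ∩ Erik ∩ Aarav: ∅.
Emeka ∩ Chen ∩ Oona ∩ Erik ∩ Aarav ∩ Arjun: ∅.
Emeka ∩ Chen ∩ Oona ∩ Erik ∩ Aarav ∩ Arjun ∩ Jonas: ∅.
There is no time when everyone is free.

none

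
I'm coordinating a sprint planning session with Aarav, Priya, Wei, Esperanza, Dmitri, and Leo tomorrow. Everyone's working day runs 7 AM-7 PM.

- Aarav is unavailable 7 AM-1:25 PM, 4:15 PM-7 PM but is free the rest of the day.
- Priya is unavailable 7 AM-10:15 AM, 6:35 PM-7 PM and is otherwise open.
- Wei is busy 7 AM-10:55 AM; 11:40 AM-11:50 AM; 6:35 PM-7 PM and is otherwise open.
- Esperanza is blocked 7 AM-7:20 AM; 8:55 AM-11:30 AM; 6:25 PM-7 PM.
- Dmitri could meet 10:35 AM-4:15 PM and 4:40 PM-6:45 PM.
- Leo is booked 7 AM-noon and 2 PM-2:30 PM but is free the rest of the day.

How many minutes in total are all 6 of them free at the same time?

140

Aarav free: 13:25-16:15 (invert busy blocks within the working day).
Priya free: 10:15-18:35 (invert busy blocks within the working day).
Wei free: 10:55-11:40, 11:50-18:35 (invert busy blocks within the working day).
Esperanza free: 07:20-08:55, 11:30-18:25 (invert busy blocks within the working day).
Dmitri free: 10:35-16:15, 16:40-18:45.
Leo free: 12:00-14:00, 14:30-19:00 (invert busy blocks within the working day).
Aarav ∩ Priya: 13:25-16:15.
Aarav ∩ Priya ∩ Wei: 13:25-16:15.
Aarav ∩ Priya ∩ Wei ∩ Esperanza: 13:25-16:15.
Aarav ∩ Priya ∩ Wei ∩ Esperanza ∩ Dmitri: 13:25-16:15.
Aarav ∩ Priya ∩ Wei ∩ Esperanza ∩ Dmitri ∩ Leo: 13:25-14:00, 14:30-16:15.
Those are the intersection windows.
Summing the common windows: 35 + 105 = 140 minutes.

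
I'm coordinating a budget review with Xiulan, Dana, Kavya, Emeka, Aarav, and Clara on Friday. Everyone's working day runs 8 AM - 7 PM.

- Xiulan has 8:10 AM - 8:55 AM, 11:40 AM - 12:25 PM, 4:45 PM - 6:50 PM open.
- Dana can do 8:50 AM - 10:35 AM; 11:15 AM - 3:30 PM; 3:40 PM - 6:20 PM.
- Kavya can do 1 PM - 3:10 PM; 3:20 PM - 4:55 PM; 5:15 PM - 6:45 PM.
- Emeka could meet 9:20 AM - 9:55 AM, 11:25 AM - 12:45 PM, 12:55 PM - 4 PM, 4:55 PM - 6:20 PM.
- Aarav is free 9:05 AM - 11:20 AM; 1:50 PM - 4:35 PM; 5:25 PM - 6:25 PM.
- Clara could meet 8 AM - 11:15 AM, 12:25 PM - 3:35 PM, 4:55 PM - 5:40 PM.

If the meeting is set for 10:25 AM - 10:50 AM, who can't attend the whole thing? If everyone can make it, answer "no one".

Dana, Emeka, Kavya, Xiulan

Xiulan: not fully free for 10:25-10:50. Dana: not fully free for 10:25-10:50. Kavya: not fully free for 10:25-10:50. Emeka: not fully free for 10:25-10:50. Aarav: free for 10:25-10:50. Clara: free for 10:25-10:50.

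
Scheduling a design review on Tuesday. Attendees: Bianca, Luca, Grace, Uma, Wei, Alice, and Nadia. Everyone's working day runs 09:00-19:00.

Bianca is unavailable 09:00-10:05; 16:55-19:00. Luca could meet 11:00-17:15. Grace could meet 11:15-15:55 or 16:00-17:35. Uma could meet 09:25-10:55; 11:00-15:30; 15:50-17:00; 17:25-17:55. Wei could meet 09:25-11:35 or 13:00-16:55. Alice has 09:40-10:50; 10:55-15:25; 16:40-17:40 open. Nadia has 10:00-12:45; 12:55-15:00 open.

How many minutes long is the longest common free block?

Bianca free: 10:05-16:55 (invert busy blocks within the working day).
Luca free: 11:00-17:15.
Grace free: 11:15-15:55, 16:00-17:35.
Uma free: 09:25-10:55, 11:00-15:30, 15:50-17:00, 17:25-17:55.
Wei free: 09:25-11:35, 13:00-16:55.
Alice free: 09:40-10:50, 10:55-15:25, 16:40-17:40.
Nadia free: 10:00-12:45, 12:55-15:00.
Bianca ∩ Luca: 11:00-16:55.
Bianca ∩ Luca ∩ Grace: 11:15-15:55, 16:00-16:55.
Bianca ∩ Luca ∩ Grace ∩ Uma: 11:15-15:30, 15:50-15:55, 16:00-16:55.
Bianca ∩ Luca ∩ Grace ∩ Uma ∩ Wei: 11:15-11:35, 13:00-15:30, 15:50-15:55, 16:00-16:55.
Bianca ∩ Luca ∩ Grace ∩ Uma ∩ Wei ∩ Alice: 11:15-11:35, 13:00-15:25, 16:40-16:55.
Bianca ∩ Luca ∩ Grace ∩ Uma ∩ Wei ∩ Alice ∩ Nadia: 11:15-11:35, 13:00-15:00.
So the common availability across everyone is 11:15-11:35, 13:00-15:00.
The longest is 13:00-15:00 at 120 minutes.

120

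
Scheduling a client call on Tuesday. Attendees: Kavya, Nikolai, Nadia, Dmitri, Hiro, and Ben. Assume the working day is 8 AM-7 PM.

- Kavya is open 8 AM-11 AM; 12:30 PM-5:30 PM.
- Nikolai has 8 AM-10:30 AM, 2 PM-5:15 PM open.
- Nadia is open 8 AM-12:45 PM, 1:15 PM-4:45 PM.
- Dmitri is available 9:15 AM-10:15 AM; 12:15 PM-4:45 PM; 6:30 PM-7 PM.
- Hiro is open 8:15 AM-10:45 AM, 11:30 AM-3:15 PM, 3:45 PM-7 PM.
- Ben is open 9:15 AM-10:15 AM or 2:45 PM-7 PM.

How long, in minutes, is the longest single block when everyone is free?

Kavya ∩ Nikolai: 08:00-10:30, 14:00-17:15.
Kavya ∩ Nikolai ∩ Nadia: 08:00-10:30, 14:00-16:45.
Kavya ∩ Nikolai ∩ Nadia ∩ Dmitri: 09:15-10:15, 14:00-16:45.
Kavya ∩ Nikolai ∩ Nadia ∩ Dmitri ∩ Hiro: 09:15-10:15, 14:00-15:15, 15:45-16:45.
Kavya ∩ Nikolai ∩ Nadia ∩ Dmitri ∩ Hiro ∩ Ben: 09:15-10:15, 14:45-15:15, 15:45-16:45.
The longest is 09:15-10:15 at 60 minutes.

60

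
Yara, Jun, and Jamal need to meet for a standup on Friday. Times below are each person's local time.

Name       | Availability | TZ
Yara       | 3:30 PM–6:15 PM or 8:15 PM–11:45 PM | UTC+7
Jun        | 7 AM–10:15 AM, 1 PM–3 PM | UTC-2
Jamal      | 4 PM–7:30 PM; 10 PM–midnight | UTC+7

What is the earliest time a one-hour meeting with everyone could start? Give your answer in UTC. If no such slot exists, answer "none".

Yara in UTC: 08:30-11:15, 13:15-16:45 (subtract 7h to convert from UTC+7).
Jun in UTC: 09:00-12:15, 15:00-17:00 (add 2h to convert from UTC-2).
Jamal in UTC: 09:00-12:30, 15:00-17:00 (subtract 7h to convert from UTC+7).
Yara ∩ Jun: 09:00-11:15, 15:00-16:45.
Yara ∩ Jun ∩ Jamal: 09:00-11:15, 15:00-16:45.
So the common availability across everyone is 09:00-11:15, 15:00-16:45.
The first common window of at least 60 minutes is 09:00-11:15, so the earliest start is 09:00.

09:00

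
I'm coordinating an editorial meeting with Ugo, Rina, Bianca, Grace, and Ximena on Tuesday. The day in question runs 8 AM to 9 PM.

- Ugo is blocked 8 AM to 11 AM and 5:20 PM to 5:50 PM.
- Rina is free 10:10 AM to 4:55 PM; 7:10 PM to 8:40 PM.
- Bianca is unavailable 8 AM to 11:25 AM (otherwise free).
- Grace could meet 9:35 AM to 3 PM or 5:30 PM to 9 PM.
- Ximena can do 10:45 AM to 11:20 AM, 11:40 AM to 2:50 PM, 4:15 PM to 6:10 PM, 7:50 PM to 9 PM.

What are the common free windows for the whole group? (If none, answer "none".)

Ugo free: 11:00-17:20, 17:50-21:00 (invert busy blocks within the working day).
Rina free: 10:10-16:55, 19:10-20:40.
Bianca free: 11:25-21:00 (invert busy blocks within the working day).
Grace free: 09:35-15:00, 17:30-21:00.
Ximena free: 10:45-11:20, 11:40-14:50, 16:15-18:10, 19:50-21:00.
Ugo ∩ Rina: 11:00-16:55, 19:10-20:40.
Ugo ∩ Rina ∩ Bianca: 11:25-16:55, 19:10-20:40.
Ugo ∩ Rina ∩ Bianca ∩ Grace: 11:25-15:00, 19:10-20:40.
Ugo ∩ Rina ∩ Bianca ∩ Grace ∩ Ximena: 11:40-14:50, 19:50-20:40.
Those are the intersection windows.

11:40-14:50, 19:50-20:40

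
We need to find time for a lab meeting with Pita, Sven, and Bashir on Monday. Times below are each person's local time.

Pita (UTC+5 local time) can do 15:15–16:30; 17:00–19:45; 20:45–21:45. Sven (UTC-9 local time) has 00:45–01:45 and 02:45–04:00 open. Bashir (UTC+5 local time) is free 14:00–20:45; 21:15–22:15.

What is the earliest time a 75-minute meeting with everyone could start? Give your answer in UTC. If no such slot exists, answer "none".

none

Pita in UTC: 10:15-11:30, 12:00-14:45, 15:45-16:45 (subtract 5h to convert from UTC+5).
Sven in UTC: 09:45-10:45, 11:45-13:00 (add 9h to convert from UTC-9).
Bashir in UTC: 09:00-15:45, 16:15-17:15 (subtract 5h to convert from UTC+5).
Pita ∩ Sven: 10:15-10:45, 12:00-13:00.
Pita ∩ Sven ∩ Bashir: 10:15-10:45, 12:00-13:00.
So the common availability across everyone is 10:15-10:45, 12:00-13:00.
No common window is at least 75 minutes long.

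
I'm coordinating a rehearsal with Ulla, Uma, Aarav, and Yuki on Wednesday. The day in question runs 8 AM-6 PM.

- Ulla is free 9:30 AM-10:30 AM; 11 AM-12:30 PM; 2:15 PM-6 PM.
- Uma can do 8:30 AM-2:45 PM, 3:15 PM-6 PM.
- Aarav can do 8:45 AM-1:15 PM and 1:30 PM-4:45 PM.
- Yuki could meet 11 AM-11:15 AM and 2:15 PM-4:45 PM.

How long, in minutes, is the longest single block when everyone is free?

90

Ulla ∩ Uma: 09:30-10:30, 11:00-12:30, 14:15-14:45, 15:15-18:00.
Ulla ∩ Uma ∩ Aarav: 09:30-10:30, 11:00-12:30, 14:15-14:45, 15:15-16:45.
Ulla ∩ Uma ∩ Aarav ∩ Yuki: 11:00-11:15, 14:15-14:45, 15:15-16:45.
Those are the intersection windows.
The longest is 15:15-16:45 at 90 minutes.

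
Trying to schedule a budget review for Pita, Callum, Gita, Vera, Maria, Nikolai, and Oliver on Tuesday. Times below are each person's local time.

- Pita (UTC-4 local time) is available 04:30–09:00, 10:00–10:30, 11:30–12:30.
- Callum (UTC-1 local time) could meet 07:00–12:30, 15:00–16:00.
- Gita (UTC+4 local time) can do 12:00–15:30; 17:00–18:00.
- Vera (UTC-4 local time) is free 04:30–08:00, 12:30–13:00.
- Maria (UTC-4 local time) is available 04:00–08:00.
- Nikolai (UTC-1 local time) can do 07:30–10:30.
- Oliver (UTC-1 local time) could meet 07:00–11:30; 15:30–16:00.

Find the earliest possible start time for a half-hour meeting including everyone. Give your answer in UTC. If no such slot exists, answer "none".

08:30

Pita in UTC: 08:30-13:00, 14:00-14:30, 15:30-16:30 (add 4h to convert from UTC-4).
Callum in UTC: 08:00-13:30, 16:00-17:00 (add 1h to convert from UTC-1).
Gita in UTC: 08:00-11:30, 13:00-14:00 (subtract 4h to convert from UTC+4).
Vera in UTC: 08:30-12:00, 16:30-17:00 (add 4h to convert from UTC-4).
Maria in UTC: 08:00-12:00 (add 4h to convert from UTC-4).
Nikolai in UTC: 08:30-11:30 (add 1h to convert from UTC-1).
Oliver in UTC: 08:00-12:30, 16:30-17:00 (add 1h to convert from UTC-1).
Pita ∩ Callum: 08:30-13:00, 16:00-16:30.
Pita ∩ Callum ∩ Gita: 08:30-11:30.
Pita ∩ Callum ∩ Gita ∩ Vera: 08:30-11:30.
Pita ∩ Callum ∩ Gita ∩ Vera ∩ Maria: 08:30-11:30.
Pita ∩ Callum ∩ Gita ∩ Vera ∩ Maria ∩ Nikolai: 08:30-11:30.
Pita ∩ Callum ∩ Gita ∩ Vera ∩ Maria ∩ Nikolai ∩ Oliver: 08:30-11:30.
Those are the intersection windows.
The first common window of at least 30 minutes is 08:30-11:30, so the earliest start is 08:30.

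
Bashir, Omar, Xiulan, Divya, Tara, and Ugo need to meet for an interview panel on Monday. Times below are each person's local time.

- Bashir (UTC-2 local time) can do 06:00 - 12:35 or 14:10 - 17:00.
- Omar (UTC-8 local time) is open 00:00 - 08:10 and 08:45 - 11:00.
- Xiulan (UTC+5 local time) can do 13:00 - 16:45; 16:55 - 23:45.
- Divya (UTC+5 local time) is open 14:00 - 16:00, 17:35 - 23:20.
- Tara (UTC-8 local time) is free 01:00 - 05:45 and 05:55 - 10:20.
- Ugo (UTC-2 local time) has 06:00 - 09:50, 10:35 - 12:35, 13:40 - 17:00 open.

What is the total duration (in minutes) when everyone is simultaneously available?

Bashir in UTC: 08:00-14:35, 16:10-19:00 (add 2h to convert from UTC-2).
Omar in UTC: 08:00-16:10, 16:45-19:00 (add 8h to convert from UTC-8).
Xiulan in UTC: 08:00-11:45, 11:55-18:45 (subtract 5h to convert from UTC+5).
Divya in UTC: 09:00-11:00, 12:35-18:20 (subtract 5h to convert from UTC+5).
Tara in UTC: 09:00-13:45, 13:55-18:20 (add 8h to convert from UTC-8).
Ugo in UTC: 08:00-11:50, 12:35-14:35, 15:40-19:00 (add 2h to convert from UTC-2).
Bashir ∩ Omar: 08:00-14:35, 16:45-19:00.
Bashir ∩ Omar ∩ Xiulan: 08:00-11:45, 11:55-14:35, 16:45-18:45.
Bashir ∩ Omar ∩ Xiulan ∩ Divya: 09:00-11:00, 12:35-14:35, 16:45-18:20.
Bashir ∩ Omar ∩ Xiulan ∩ Divya ∩ Tara: 09:00-11:00, 12:35-13:45, 13:55-14:35, 16:45-18:20.
Bashir ∩ Omar ∩ Xiulan ∩ Divya ∩ Tara ∩ Ugo: 09:00-11:00, 12:35-13:45, 13:55-14:35, 16:45-18:20.
Summing the common windows: 120 + 70 + 40 + 95 = 325 minutes.

325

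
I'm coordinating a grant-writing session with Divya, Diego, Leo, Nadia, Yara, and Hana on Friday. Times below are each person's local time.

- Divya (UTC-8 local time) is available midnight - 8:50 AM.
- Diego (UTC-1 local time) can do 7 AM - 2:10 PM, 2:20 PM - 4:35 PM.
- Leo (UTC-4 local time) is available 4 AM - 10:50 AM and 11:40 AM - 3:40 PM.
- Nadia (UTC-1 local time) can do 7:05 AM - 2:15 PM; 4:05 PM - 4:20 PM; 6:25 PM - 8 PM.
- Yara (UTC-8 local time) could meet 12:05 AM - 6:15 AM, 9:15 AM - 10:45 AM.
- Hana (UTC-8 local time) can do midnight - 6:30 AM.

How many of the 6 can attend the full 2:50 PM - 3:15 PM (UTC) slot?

Divya in UTC: 08:00-16:50 (add 8h to convert from UTC-8).
Diego in UTC: 08:00-15:10, 15:20-17:35 (add 1h to convert from UTC-1).
Leo in UTC: 08:00-14:50, 15:40-19:40 (add 4h to convert from UTC-4).
Nadia in UTC: 08:05-15:15, 17:05-17:20, 19:25-21:00 (add 1h to convert from UTC-1).
Yara in UTC: 08:05-14:15, 17:15-18:45 (add 8h to convert from UTC-8).
Hana in UTC: 08:00-14:30 (add 8h to convert from UTC-8).
Divya and Nadia can make the full 14:50-15:15 slot — that's 2.

2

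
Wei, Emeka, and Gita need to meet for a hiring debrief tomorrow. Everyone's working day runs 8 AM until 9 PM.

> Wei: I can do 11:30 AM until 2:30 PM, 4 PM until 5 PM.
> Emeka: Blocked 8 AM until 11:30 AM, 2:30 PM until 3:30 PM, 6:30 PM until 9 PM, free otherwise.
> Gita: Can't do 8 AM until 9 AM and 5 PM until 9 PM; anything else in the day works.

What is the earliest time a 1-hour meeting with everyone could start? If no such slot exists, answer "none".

11:30

Wei free: 11:30-14:30, 16:00-17:00.
Emeka free: 11:30-14:30, 15:30-18:30 (invert busy blocks within the working day).
Gita free: 09:00-17:00 (invert busy blocks within the working day).
Wei ∩ Emeka: 11:30-14:30, 16:00-17:00.
Wei ∩ Emeka ∩ Gita: 11:30-14:30, 16:00-17:00.
The first common window of at least 60 minutes is 11:30-14:30, so the earliest start is 11:30.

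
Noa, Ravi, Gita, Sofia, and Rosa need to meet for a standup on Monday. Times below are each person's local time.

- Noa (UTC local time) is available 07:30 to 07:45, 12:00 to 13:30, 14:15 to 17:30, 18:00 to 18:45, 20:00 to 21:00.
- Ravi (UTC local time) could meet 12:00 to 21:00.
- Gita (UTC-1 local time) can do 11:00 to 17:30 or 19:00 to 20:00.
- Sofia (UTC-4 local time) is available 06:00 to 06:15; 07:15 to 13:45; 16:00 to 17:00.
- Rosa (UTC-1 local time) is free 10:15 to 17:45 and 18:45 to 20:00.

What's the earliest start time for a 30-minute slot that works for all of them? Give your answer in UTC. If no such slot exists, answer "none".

Noa in UTC: 07:30-07:45, 12:00-13:30, 14:15-17:30, 18:00-18:45, 20:00-21:00.
Ravi in UTC: 12:00-21:00.
Gita in UTC: 12:00-18:30, 20:00-21:00 (add 1h to convert from UTC-1).
Sofia in UTC: 10:00-10:15, 11:15-17:45, 20:00-21:00 (add 4h to convert from UTC-4).
Rosa in UTC: 11:15-18:45, 19:45-21:00 (add 1h to convert from UTC-1).
Noa ∩ Ravi: 12:00-13:30, 14:15-17:30, 18:00-18:45, 20:00-21:00.
Noa ∩ Ravi ∩ Gita: 12:00-13:30, 14:15-17:30, 18:00-18:30, 20:00-21:00.
Noa ∩ Ravi ∩ Gita ∩ Sofia: 12:00-13:30, 14:15-17:30, 20:00-21:00.
Noa ∩ Ravi ∩ Gita ∩ Sofia ∩ Rosa: 12:00-13:30, 14:15-17:30, 20:00-21:00.
The first common window of at least 30 minutes is 12:00-13:30, so the earliest start is 12:00.

12:00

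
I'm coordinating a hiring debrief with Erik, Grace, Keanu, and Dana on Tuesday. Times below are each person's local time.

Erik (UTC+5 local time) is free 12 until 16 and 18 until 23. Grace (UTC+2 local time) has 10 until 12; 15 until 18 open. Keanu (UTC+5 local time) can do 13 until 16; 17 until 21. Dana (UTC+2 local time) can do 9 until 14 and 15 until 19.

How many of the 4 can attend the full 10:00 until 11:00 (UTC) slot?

3

Erik in UTC: 07:00-11:00, 13:00-18:00 (subtract 5h to convert from UTC+5).
Grace in UTC: 08:00-10:00, 13:00-16:00 (subtract 2h to convert from UTC+2).
Keanu in UTC: 08:00-11:00, 12:00-16:00 (subtract 5h to convert from UTC+5).
Dana in UTC: 07:00-12:00, 13:00-17:00 (subtract 2h to convert from UTC+2).
Erik, Keanu, and Dana can make the full 10:00-11:00 slot — that's 3.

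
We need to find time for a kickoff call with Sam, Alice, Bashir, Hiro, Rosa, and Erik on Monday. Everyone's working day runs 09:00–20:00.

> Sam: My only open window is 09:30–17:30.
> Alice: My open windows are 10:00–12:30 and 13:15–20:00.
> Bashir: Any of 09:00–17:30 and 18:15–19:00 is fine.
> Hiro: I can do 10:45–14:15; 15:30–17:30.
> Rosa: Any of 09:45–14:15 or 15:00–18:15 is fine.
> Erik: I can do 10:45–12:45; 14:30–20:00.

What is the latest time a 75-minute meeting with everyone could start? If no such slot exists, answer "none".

Sam ∩ Alice: 10:00-12:30, 13:15-17:30.
Sam ∩ Alice ∩ Bashir: 10:00-12:30, 13:15-17:30.
Sam ∩ Alice ∩ Bashir ∩ Hiro: 10:45-12:30, 13:15-14:15, 15:30-17:30.
Sam ∩ Alice ∩ Bashir ∩ Hiro ∩ Rosa: 10:45-12:30, 13:15-14:15, 15:30-17:30.
Sam ∩ Alice ∩ Bashir ∩ Hiro ∩ Rosa ∩ Erik: 10:45-12:30, 15:30-17:30.
So the common availability across everyone is 10:45-12:30, 15:30-17:30.
The last common window of at least 75 minutes is 15:30-17:30; a 75-minute meeting can start as late as 16:15 and still end by 17:30.

16:15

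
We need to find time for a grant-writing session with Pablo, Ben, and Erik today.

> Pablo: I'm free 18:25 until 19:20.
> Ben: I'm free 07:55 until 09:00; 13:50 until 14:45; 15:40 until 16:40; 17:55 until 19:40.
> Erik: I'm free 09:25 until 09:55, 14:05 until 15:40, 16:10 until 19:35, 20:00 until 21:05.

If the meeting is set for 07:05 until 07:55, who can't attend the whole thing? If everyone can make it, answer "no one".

Ben, Erik, Pablo

Pablo: not fully free for 07:05-07:55. Ben: not fully free for 07:05-07:55. Erik: not fully free for 07:05-07:55.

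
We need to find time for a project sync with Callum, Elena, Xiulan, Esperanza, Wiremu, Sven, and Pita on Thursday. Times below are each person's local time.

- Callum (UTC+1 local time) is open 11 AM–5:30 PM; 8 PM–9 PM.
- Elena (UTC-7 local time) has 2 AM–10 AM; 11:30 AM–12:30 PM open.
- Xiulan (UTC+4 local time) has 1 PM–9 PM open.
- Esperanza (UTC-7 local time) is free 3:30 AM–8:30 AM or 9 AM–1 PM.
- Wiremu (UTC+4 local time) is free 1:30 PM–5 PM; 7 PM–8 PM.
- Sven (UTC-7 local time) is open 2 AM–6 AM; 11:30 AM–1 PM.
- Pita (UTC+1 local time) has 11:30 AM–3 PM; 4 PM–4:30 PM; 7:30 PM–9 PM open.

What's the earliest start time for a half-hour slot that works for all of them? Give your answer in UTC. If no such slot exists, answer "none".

10:30

Callum in UTC: 10:00-16:30, 19:00-20:00 (subtract 1h to convert from UTC+1).
Elena in UTC: 09:00-17:00, 18:30-19:30 (add 7h to convert from UTC-7).
Xiulan in UTC: 09:00-17:00 (subtract 4h to convert from UTC+4).
Esperanza in UTC: 10:30-15:30, 16:00-20:00 (add 7h to convert from UTC-7).
Wiremu in UTC: 09:30-13:00, 15:00-16:00 (subtract 4h to convert from UTC+4).
Sven in UTC: 09:00-13:00, 18:30-20:00 (add 7h to convert from UTC-7).
Pita in UTC: 10:30-14:00, 15:00-15:30, 18:30-20:00 (subtract 1h to convert from UTC+1).
Callum ∩ Elena: 10:00-16:30, 19:00-19:30.
Callum ∩ Elena ∩ Xiulan: 10:00-16:30.
Callum ∩ Elena ∩ Xiulan ∩ Esperanza: 10:30-15:30, 16:00-16:30.
Callum ∩ Elena ∩ Xiulan ∩ Esperanza ∩ Wiremu: 10:30-13:00, 15:00-15:30.
Callum ∩ Elena ∩ Xiulan ∩ Esperanza ∩ Wiremu ∩ Sven: 10:30-13:00.
Callum ∩ Elena ∩ Xiulan ∩ Esperanza ∩ Wiremu ∩ Sven ∩ Pita: 10:30-13:00.
Those are the intersection windows.
The first common window of at least 30 minutes is 10:30-13:00, so the earliest start is 10:30.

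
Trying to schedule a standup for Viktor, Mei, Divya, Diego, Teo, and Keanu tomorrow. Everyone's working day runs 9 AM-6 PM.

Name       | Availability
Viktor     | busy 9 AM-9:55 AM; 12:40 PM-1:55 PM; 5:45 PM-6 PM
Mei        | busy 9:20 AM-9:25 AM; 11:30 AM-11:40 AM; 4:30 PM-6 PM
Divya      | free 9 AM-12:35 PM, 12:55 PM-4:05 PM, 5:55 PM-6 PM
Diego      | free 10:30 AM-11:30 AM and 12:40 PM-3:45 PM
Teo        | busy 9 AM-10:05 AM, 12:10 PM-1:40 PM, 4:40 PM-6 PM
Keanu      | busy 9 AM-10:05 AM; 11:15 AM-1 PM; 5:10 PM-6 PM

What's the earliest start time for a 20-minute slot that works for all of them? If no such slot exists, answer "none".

Viktor free: 09:55-12:40, 13:55-17:45 (invert busy blocks within the working day).
Mei free: 09:00-09:20, 09:25-11:30, 11:40-16:30 (invert busy blocks within the working day).
Divya free: 09:00-12:35, 12:55-16:05, 17:55-18:00.
Diego free: 10:30-11:30, 12:40-15:45.
Teo free: 10:05-12:10, 13:40-16:40 (invert busy blocks within the working day).
Keanu free: 10:05-11:15, 13:00-17:10 (invert busy blocks within the working day).
Viktor ∩ Mei: 09:55-11:30, 11:40-12:40, 13:55-16:30.
Viktor ∩ Mei ∩ Divya: 09:55-11:30, 11:40-12:35, 13:55-16:05.
Viktor ∩ Mei ∩ Divya ∩ Diego: 10:30-11:30, 13:55-15:45.
Viktor ∩ Mei ∩ Divya ∩ Diego ∩ Teo: 10:30-11:30, 13:55-15:45.
Viktor ∩ Mei ∩ Divya ∩ Diego ∩ Teo ∩ Keanu: 10:30-11:15, 13:55-15:45.
Those are the intersection windows.
The first common window of at least 20 minutes is 10:30-11:15, so the earliest start is 10:30.

10:30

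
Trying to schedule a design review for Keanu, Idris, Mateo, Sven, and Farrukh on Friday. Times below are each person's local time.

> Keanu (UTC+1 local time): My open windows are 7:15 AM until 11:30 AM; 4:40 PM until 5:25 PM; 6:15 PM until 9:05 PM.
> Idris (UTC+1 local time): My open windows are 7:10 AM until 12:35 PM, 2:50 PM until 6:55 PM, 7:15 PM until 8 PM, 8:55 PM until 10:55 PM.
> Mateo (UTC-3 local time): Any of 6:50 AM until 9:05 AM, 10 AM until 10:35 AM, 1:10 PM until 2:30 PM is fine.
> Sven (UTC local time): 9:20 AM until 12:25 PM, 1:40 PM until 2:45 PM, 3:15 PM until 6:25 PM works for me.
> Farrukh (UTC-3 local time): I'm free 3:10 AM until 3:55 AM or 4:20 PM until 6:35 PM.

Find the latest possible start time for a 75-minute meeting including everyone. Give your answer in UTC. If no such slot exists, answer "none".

none

Keanu in UTC: 06:15-10:30, 15:40-16:25, 17:15-20:05 (subtract 1h to convert from UTC+1).
Idris in UTC: 06:10-11:35, 13:50-17:55, 18:15-19:00, 19:55-21:55 (subtract 1h to convert from UTC+1).
Mateo in UTC: 09:50-12:05, 13:00-13:35, 16:10-17:30 (add 3h to convert from UTC-3).
Sven in UTC: 09:20-12:25, 13:40-14:45, 15:15-18:25.
Farrukh in UTC: 06:10-06:55, 19:20-21:35 (add 3h to convert from UTC-3).
Keanu ∩ Idris: 06:15-10:30, 15:40-16:25, 17:15-17:55, 18:15-19:00, 19:55-20:05.
Keanu ∩ Idris ∩ Mateo: 09:50-10:30, 16:10-16:25, 17:15-17:30.
Keanu ∩ Idris ∩ Mateo ∩ Sven: 09:50-10:30, 16:10-16:25, 17:15-17:30.
Keanu ∩ Idris ∩ Mateo ∩ Sven ∩ Farrukh: ∅.
There is no time when everyone is free.
No common window is at least 75 minutes long.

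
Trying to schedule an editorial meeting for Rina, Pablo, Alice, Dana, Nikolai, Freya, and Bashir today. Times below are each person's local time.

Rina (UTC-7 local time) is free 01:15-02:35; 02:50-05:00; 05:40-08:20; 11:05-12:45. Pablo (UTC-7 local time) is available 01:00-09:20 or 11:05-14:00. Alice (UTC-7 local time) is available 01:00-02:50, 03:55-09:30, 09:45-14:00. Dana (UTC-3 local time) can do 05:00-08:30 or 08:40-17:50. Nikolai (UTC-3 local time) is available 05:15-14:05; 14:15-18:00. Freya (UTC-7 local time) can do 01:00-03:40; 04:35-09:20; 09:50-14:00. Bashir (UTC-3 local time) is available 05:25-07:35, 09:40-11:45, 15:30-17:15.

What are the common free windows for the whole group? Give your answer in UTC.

Rina in UTC: 08:15-09:35, 09:50-12:00, 12:40-15:20, 18:05-19:45 (add 7h to convert from UTC-7).
Pablo in UTC: 08:00-16:20, 18:05-21:00 (add 7h to convert from UTC-7).
Alice in UTC: 08:00-09:50, 10:55-16:30, 16:45-21:00 (add 7h to convert from UTC-7).
Dana in UTC: 08:00-11:30, 11:40-20:50 (add 3h to convert from UTC-3).
Nikolai in UTC: 08:15-17:05, 17:15-21:00 (add 3h to convert from UTC-3).
Freya in UTC: 08:00-10:40, 11:35-16:20, 16:50-21:00 (add 7h to convert from UTC-7).
Bashir in UTC: 08:25-10:35, 12:40-14:45, 18:30-20:15 (add 3h to convert from UTC-3).
Rina ∩ Pablo: 08:15-09:35, 09:50-12:00, 12:40-15:20, 18:05-19:45.
Rina ∩ Pablo ∩ Alice: 08:15-09:35, 10:55-12:00, 12:40-15:20, 18:05-19:45.
Rina ∩ Pablo ∩ Alice ∩ Dana: 08:15-09:35, 10:55-11:30, 11:40-12:00, 12:40-15:20, 18:05-19:45.
Rina ∩ Pablo ∩ Alice ∩ Dana ∩ Nikolai: 08:15-09:35, 10:55-11:30, 11:40-12:00, 12:40-15:20, 18:05-19:45.
Rina ∩ Pablo ∩ Alice ∩ Dana ∩ Nikolai ∩ Freya: 08:15-09:35, 11:40-12:00, 12:40-15:20, 18:05-19:45.
Rina ∩ Pablo ∩ Alice ∩ Dana ∩ Nikolai ∩ Freya ∩ Bashir: 08:25-09:35, 12:40-14:45, 18:30-19:45.

08:25-09:35, 12:40-14:45, 18:30-19:45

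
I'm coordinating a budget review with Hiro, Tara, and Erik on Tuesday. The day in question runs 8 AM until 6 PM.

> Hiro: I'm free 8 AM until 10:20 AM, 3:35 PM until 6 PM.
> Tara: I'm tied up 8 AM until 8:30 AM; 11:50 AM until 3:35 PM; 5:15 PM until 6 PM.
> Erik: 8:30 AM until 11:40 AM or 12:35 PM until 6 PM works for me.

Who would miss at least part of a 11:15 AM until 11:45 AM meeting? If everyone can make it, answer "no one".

Erik, Hiro

Hiro free: 08:00-10:20, 15:35-18:00.
Tara free: 08:30-11:50, 15:35-17:15 (invert busy blocks within the working day).
Erik free: 08:30-11:40, 12:35-18:00.
Hiro: not fully free for 11:15-11:45. Tara: free for 11:15-11:45. Erik: not fully free for 11:15-11:45.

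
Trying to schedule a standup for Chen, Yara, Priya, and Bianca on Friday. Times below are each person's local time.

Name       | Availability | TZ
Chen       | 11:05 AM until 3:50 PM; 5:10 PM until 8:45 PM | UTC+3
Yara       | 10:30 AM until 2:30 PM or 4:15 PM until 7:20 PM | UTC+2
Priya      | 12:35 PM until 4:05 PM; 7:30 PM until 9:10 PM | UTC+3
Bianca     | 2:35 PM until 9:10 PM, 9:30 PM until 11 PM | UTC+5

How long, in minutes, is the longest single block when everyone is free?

Chen in UTC: 08:05-12:50, 14:10-17:45 (subtract 3h to convert from UTC+3).
Yara in UTC: 08:30-12:30, 14:15-17:20 (subtract 2h to convert from UTC+2).
Priya in UTC: 09:35-13:05, 16:30-18:10 (subtract 3h to convert from UTC+3).
Bianca in UTC: 09:35-16:10, 16:30-18:00 (subtract 5h to convert from UTC+5).
Chen ∩ Yara: 08:30-12:30, 14:15-17:20.
Chen ∩ Yara ∩ Priya: 09:35-12:30, 16:30-17:20.
Chen ∩ Yara ∩ Priya ∩ Bianca: 09:35-12:30, 16:30-17:20.
The longest is 09:35-12:30 at 175 minutes.

175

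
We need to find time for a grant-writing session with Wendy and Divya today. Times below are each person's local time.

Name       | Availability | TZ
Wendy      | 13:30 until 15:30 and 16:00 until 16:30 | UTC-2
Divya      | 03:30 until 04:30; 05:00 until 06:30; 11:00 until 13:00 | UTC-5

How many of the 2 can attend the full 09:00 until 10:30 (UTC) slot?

Wendy in UTC: 15:30-17:30, 18:00-18:30 (add 2h to convert from UTC-2).
Divya in UTC: 08:30-09:30, 10:00-11:30, 16:00-18:00 (add 5h to convert from UTC-5).
nobody can make the full 09:00-10:30 slot — that's 0.

0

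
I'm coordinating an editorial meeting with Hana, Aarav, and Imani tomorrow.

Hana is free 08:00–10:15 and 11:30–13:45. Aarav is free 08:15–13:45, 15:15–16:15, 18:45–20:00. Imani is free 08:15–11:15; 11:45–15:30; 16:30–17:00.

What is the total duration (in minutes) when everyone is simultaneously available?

240

Hana ∩ Aarav: 08:15-10:15, 11:30-13:45.
Hana ∩ Aarav ∩ Imani: 08:15-10:15, 11:45-13:45.
Summing the common windows: 120 + 120 = 240 minutes.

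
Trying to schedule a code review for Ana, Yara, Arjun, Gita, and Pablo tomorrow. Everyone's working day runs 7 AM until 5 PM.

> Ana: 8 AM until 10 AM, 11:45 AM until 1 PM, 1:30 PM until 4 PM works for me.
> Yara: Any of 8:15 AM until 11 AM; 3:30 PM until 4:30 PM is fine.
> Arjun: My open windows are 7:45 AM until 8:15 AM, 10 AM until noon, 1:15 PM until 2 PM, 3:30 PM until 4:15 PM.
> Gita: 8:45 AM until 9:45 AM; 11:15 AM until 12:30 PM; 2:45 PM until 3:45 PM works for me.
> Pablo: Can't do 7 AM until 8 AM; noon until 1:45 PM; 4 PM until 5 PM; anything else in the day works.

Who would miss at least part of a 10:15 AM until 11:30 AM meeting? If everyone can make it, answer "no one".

Ana free: 08:00-10:00, 11:45-13:00, 13:30-16:00.
Yara free: 08:15-11:00, 15:30-16:30.
Arjun free: 07:45-08:15, 10:00-12:00, 13:15-14:00, 15:30-16:15.
Gita free: 08:45-09:45, 11:15-12:30, 14:45-15:45.
Pablo free: 08:00-12:00, 13:45-16:00 (invert busy blocks within the working day).
Ana: not fully free for 10:15-11:30. Yara: not fully free for 10:15-11:30. Arjun: free for 10:15-11:30. Gita: not fully free for 10:15-11:30. Pablo: free for 10:15-11:30.

Ana, Gita, Yara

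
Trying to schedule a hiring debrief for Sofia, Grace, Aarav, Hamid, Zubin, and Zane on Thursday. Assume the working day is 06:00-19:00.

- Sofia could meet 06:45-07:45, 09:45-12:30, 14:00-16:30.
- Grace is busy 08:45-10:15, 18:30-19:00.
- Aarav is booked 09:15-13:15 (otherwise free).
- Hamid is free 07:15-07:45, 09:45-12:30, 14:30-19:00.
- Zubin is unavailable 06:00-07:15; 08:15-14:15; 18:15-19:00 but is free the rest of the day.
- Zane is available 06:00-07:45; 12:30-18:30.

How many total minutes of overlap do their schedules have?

150

Sofia free: 06:45-07:45, 09:45-12:30, 14:00-16:30.
Grace free: 06:00-08:45, 10:15-18:30 (invert busy blocks within the working day).
Aarav free: 06:00-09:15, 13:15-19:00 (invert busy blocks within the working day).
Hamid free: 07:15-07:45, 09:45-12:30, 14:30-19:00.
Zubin free: 07:15-08:15, 14:15-18:15 (invert busy blocks within the working day).
Zane free: 06:00-07:45, 12:30-18:30.
Sofia ∩ Grace: 06:45-07:45, 10:15-12:30, 14:00-16:30.
Sofia ∩ Grace ∩ Aarav: 06:45-07:45, 14:00-16:30.
Sofia ∩ Grace ∩ Aarav ∩ Hamid: 07:15-07:45, 14:30-16:30.
Sofia ∩ Grace ∩ Aarav ∩ Hamid ∩ Zubin: 07:15-07:45, 14:30-16:30.
Sofia ∩ Grace ∩ Aarav ∩ Hamid ∩ Zubin ∩ Zane: 07:15-07:45, 14:30-16:30.
Summing the common windows: 30 + 120 = 150 minutes.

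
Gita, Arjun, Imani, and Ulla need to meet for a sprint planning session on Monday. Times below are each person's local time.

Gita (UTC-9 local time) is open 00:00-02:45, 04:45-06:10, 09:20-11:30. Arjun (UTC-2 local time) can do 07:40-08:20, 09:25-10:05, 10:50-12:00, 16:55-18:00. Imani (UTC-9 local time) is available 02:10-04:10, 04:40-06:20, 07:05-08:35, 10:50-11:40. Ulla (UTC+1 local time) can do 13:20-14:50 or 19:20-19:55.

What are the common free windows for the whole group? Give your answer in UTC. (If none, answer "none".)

Gita in UTC: 09:00-11:45, 13:45-15:10, 18:20-20:30 (add 9h to convert from UTC-9).
Arjun in UTC: 09:40-10:20, 11:25-12:05, 12:50-14:00, 18:55-20:00 (add 2h to convert from UTC-2).
Imani in UTC: 11:10-13:10, 13:40-15:20, 16:05-17:35, 19:50-20:40 (add 9h to convert from UTC-9).
Ulla in UTC: 12:20-13:50, 18:20-18:55 (subtract 1h to convert from UTC+1).
Gita ∩ Arjun: 09:40-10:20, 11:25-11:45, 13:45-14:00, 18:55-20:00.
Gita ∩ Arjun ∩ Imani: 11:25-11:45, 13:45-14:00, 19:50-20:00.
Gita ∩ Arjun ∩ Imani ∩ Ulla: 13:45-13:50.
Those are the intersection windows.

13:45-13:50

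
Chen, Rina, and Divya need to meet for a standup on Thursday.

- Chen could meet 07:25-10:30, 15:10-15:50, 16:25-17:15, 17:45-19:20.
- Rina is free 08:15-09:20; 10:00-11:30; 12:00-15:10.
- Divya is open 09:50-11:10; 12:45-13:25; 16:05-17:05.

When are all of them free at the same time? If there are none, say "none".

Chen ∩ Rina: 08:15-09:20, 10:00-10:30.
Chen ∩ Rina ∩ Divya: 10:00-10:30.
So the common availability across everyone is 10:00-10:30.

10:00-10:30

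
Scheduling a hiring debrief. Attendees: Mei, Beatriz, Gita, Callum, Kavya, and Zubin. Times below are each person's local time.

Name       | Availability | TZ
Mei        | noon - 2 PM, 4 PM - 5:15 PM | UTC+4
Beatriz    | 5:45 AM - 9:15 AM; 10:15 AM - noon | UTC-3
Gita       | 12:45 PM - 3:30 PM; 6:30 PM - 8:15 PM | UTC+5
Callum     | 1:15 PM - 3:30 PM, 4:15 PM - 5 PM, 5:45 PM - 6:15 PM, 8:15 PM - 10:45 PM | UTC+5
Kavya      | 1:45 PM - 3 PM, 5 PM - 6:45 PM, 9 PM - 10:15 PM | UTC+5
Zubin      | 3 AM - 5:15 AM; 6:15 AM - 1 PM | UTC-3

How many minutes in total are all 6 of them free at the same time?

Mei in UTC: 08:00-10:00, 12:00-13:15 (subtract 4h to convert from UTC+4).
Beatriz in UTC: 08:45-12:15, 13:15-15:00 (add 3h to convert from UTC-3).
Gita in UTC: 07:45-10:30, 13:30-15:15 (subtract 5h to convert from UTC+5).
Callum in UTC: 08:15-10:30, 11:15-12:00, 12:45-13:15, 15:15-17:45 (subtract 5h to convert from UTC+5).
Kavya in UTC: 08:45-10:00, 12:00-13:45, 16:00-17:15 (subtract 5h to convert from UTC+5).
Zubin in UTC: 06:00-08:15, 09:15-16:00 (add 3h to convert from UTC-3).
Mei ∩ Beatriz: 08:45-10:00, 12:00-12:15.
Mei ∩ Beatriz ∩ Gita: 08:45-10:00.
Mei ∩ Beatriz ∩ Gita ∩ Callum: 08:45-10:00.
Mei ∩ Beatriz ∩ Gita ∩ Callum ∩ Kavya: 08:45-10:00.
Mei ∩ Beatriz ∩ Gita ∩ Callum ∩ Kavya ∩ Zubin: 09:15-10:00.
Those are the intersection windows.
That's a single block of 45 minutes.

45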